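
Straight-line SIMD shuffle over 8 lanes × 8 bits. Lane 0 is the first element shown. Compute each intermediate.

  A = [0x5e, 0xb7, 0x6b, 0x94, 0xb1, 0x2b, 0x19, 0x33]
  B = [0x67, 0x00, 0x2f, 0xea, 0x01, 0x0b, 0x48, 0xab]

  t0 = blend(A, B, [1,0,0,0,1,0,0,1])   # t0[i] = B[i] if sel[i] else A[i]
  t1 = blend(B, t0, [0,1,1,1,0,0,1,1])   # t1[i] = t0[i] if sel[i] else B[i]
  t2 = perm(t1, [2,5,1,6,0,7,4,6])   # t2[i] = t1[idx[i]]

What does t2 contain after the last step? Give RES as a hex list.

RES = [ 0x6b  0x0b  0xb7  0x19  0x67  0xab  0x01  0x19 ]

t0 = [0x67, 0xb7, 0x6b, 0x94, 0x01, 0x2b, 0x19, 0xab]
t1 = [0x67, 0xb7, 0x6b, 0x94, 0x01, 0x0b, 0x19, 0xab]
t2 = [0x6b, 0x0b, 0xb7, 0x19, 0x67, 0xab, 0x01, 0x19]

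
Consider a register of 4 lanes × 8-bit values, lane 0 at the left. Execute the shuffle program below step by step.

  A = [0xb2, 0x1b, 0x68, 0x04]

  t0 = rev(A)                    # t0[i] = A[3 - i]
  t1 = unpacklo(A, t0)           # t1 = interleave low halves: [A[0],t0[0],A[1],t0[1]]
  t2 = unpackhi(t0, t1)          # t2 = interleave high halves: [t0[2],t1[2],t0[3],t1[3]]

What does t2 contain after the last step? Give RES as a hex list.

  t0: 04 68 1b b2
  t1: b2 04 1b 68
  t2: 1b 1b b2 68

RES = [ 0x1b  0x1b  0xb2  0x68 ]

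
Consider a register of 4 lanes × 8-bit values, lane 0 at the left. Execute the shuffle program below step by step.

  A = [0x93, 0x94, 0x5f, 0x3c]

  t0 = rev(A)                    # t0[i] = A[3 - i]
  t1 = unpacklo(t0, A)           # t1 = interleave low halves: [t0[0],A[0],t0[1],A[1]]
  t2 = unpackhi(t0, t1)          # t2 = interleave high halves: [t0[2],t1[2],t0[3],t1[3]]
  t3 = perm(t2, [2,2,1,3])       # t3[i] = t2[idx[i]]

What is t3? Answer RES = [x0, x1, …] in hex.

RES = [ 0x93  0x93  0x5f  0x94 ]

  t0: 3c 5f 94 93
  t1: 3c 93 5f 94
  t2: 94 5f 93 94
  t3: 93 93 5f 94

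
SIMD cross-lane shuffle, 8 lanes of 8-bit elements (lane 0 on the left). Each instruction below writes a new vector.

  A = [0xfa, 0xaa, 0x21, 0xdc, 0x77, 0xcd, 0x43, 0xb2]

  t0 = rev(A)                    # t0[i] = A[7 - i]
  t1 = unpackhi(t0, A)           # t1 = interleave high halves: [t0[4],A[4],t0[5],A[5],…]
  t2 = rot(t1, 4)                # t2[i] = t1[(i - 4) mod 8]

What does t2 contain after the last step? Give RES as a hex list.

  t0: b2 43 cd 77 dc 21 aa fa
  t1: dc 77 21 cd aa 43 fa b2
  t2: aa 43 fa b2 dc 77 21 cd

RES = [ 0xaa  0x43  0xfa  0xb2  0xdc  0x77  0x21  0xcd ]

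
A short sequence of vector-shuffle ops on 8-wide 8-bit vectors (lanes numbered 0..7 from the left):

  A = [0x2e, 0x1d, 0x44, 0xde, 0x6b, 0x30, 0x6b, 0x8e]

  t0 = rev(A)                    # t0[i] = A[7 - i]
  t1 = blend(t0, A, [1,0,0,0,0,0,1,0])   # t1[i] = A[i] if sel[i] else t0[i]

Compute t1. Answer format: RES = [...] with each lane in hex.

t0 = [0x8e, 0x6b, 0x30, 0x6b, 0xde, 0x44, 0x1d, 0x2e]
t1 = [0x2e, 0x6b, 0x30, 0x6b, 0xde, 0x44, 0x6b, 0x2e]

RES = [ 0x2e  0x6b  0x30  0x6b  0xde  0x44  0x6b  0x2e ]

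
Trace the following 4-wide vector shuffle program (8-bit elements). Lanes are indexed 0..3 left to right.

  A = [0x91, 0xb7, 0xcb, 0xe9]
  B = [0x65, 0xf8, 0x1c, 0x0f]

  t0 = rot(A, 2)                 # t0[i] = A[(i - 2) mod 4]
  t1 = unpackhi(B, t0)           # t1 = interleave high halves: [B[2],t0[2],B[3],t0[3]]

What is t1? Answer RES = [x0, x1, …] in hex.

RES = [ 0x1c  0x91  0x0f  0xb7 ]

→ t0 |cb|e9|91|b7|
→ t1 |1c|91|0f|b7|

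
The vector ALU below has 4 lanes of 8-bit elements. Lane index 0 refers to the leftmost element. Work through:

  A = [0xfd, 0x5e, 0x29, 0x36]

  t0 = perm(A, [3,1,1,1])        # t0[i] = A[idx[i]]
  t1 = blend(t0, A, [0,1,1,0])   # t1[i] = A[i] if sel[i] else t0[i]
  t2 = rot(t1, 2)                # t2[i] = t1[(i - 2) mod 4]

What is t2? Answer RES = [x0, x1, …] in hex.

RES = [ 0x29  0x5e  0x36  0x5e ]

t0 = [0x36, 0x5e, 0x5e, 0x5e]
t1 = [0x36, 0x5e, 0x29, 0x5e]
t2 = [0x29, 0x5e, 0x36, 0x5e]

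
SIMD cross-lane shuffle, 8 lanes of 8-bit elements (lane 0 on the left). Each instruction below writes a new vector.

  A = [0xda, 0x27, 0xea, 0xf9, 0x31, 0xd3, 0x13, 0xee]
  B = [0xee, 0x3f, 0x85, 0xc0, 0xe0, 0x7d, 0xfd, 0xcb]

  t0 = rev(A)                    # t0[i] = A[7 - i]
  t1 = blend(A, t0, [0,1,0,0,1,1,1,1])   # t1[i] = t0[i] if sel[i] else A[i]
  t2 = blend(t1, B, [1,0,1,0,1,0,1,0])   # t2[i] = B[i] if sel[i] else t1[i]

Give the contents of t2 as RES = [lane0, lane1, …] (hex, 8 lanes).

RES = [ 0xee  0x13  0x85  0xf9  0xe0  0xea  0xfd  0xda ]

  t0: ee 13 d3 31 f9 ea 27 da
  t1: da 13 ea f9 f9 ea 27 da
  t2: ee 13 85 f9 e0 ea fd da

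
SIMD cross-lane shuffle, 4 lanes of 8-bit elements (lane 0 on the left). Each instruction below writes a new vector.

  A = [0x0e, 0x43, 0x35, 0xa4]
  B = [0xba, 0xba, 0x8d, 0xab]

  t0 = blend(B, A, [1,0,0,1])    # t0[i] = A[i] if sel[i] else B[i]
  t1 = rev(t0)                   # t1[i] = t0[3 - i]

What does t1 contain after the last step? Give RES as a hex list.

RES = [ 0xa4  0x8d  0xba  0x0e ]

→ t0 |0e|ba|8d|a4|
→ t1 |a4|8d|ba|0e|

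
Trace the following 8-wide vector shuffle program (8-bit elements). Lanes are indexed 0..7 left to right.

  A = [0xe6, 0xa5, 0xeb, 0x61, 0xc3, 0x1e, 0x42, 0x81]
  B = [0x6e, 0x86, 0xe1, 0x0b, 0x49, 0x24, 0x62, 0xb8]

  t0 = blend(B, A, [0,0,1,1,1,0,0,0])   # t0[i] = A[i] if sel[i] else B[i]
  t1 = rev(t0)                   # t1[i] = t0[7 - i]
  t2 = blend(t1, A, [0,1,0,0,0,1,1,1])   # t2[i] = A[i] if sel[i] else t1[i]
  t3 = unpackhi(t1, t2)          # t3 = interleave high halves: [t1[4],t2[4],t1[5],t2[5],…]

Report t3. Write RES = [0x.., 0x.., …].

→ t0 |6e|86|eb|61|c3|24|62|b8|
→ t1 |b8|62|24|c3|61|eb|86|6e|
→ t2 |b8|a5|24|c3|61|1e|42|81|
→ t3 |61|61|eb|1e|86|42|6e|81|

RES = [0x61, 0x61, 0xeb, 0x1e, 0x86, 0x42, 0x6e, 0x81]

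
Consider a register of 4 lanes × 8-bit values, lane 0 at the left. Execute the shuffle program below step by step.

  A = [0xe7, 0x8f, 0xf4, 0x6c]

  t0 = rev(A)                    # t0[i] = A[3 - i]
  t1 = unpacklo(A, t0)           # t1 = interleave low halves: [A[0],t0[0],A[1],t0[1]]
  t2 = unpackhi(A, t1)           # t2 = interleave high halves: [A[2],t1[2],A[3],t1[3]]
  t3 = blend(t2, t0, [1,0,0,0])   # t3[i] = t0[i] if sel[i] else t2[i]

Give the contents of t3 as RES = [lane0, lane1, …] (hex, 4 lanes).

RES = [ 0x6c  0x8f  0x6c  0xf4 ]

→ t0 |6c|f4|8f|e7|
→ t1 |e7|6c|8f|f4|
→ t2 |f4|8f|6c|f4|
→ t3 |6c|8f|6c|f4|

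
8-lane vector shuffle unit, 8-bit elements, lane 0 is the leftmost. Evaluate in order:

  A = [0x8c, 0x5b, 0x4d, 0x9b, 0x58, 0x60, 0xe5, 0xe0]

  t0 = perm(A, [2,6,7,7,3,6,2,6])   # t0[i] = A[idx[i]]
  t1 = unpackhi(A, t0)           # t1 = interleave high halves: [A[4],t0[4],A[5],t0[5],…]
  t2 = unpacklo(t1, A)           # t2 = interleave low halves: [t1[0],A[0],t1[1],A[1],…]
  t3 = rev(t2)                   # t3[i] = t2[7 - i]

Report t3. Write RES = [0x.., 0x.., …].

RES = [0x9b, 0xe5, 0x4d, 0x60, 0x5b, 0x9b, 0x8c, 0x58]

  t0: 4d e5 e0 e0 9b e5 4d e5
  t1: 58 9b 60 e5 e5 4d e0 e5
  t2: 58 8c 9b 5b 60 4d e5 9b
  t3: 9b e5 4d 60 5b 9b 8c 58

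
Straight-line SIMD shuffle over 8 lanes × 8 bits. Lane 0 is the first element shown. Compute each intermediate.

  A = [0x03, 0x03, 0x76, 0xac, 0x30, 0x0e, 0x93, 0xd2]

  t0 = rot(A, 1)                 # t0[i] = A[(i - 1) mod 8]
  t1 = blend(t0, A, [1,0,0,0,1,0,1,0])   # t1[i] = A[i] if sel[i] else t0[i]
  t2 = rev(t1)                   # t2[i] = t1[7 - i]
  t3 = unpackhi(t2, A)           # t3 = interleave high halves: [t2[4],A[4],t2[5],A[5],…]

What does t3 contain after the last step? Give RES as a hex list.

  t0: d2 03 03 76 ac 30 0e 93
  t1: 03 03 03 76 30 30 93 93
  t2: 93 93 30 30 76 03 03 03
  t3: 76 30 03 0e 03 93 03 d2

RES = [ 0x76  0x30  0x03  0x0e  0x03  0x93  0x03  0xd2 ]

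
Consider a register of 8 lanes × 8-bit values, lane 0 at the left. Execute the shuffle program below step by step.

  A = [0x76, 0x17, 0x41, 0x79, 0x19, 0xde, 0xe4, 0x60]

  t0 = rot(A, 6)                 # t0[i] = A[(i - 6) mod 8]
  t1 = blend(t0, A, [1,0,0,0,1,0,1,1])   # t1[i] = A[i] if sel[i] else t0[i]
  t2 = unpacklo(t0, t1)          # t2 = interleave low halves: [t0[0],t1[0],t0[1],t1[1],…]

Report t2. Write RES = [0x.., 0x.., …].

  t0: 41 79 19 de e4 60 76 17
  t1: 76 79 19 de 19 60 e4 60
  t2: 41 76 79 79 19 19 de de

RES = [0x41, 0x76, 0x79, 0x79, 0x19, 0x19, 0xde, 0xde]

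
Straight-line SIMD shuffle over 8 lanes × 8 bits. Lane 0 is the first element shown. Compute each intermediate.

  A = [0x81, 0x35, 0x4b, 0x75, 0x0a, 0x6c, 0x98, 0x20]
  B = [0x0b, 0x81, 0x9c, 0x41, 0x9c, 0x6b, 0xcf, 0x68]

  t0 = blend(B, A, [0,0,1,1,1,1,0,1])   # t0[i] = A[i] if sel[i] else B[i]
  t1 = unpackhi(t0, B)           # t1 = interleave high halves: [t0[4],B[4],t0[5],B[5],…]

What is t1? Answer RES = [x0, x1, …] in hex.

→ t0 |0b|81|4b|75|0a|6c|cf|20|
→ t1 |0a|9c|6c|6b|cf|cf|20|68|

RES = [0x0a, 0x9c, 0x6c, 0x6b, 0xcf, 0xcf, 0x20, 0x68]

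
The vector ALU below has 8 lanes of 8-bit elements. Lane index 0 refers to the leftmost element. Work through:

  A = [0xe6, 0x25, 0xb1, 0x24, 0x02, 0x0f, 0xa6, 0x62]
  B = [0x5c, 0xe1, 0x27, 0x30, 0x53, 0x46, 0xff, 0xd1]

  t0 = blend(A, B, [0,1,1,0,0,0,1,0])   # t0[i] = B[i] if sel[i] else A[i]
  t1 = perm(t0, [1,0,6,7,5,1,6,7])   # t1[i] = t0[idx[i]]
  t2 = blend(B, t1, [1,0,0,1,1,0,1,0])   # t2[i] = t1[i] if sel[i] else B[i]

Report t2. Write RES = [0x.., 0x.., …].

RES = [0xe1, 0xe1, 0x27, 0x62, 0x0f, 0x46, 0xff, 0xd1]

→ t0 |e6|e1|27|24|02|0f|ff|62|
→ t1 |e1|e6|ff|62|0f|e1|ff|62|
→ t2 |e1|e1|27|62|0f|46|ff|d1|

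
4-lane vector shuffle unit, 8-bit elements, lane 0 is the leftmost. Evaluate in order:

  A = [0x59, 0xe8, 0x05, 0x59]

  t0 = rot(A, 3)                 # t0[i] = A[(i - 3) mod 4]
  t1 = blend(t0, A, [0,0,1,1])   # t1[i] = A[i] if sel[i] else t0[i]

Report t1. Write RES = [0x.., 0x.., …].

  t0: e8 05 59 59
  t1: e8 05 05 59

RES = [ 0xe8  0x05  0x05  0x59 ]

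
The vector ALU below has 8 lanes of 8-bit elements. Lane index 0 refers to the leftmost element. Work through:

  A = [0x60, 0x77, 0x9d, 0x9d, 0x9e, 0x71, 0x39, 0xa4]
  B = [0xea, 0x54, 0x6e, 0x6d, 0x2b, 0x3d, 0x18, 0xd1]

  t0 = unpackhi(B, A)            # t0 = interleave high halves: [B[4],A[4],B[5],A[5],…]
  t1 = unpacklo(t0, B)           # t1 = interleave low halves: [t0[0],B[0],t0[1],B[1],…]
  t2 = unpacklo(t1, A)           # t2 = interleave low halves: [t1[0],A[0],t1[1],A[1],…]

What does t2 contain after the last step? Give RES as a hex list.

→ t0 |2b|9e|3d|71|18|39|d1|a4|
→ t1 |2b|ea|9e|54|3d|6e|71|6d|
→ t2 |2b|60|ea|77|9e|9d|54|9d|

RES = [0x2b, 0x60, 0xea, 0x77, 0x9e, 0x9d, 0x54, 0x9d]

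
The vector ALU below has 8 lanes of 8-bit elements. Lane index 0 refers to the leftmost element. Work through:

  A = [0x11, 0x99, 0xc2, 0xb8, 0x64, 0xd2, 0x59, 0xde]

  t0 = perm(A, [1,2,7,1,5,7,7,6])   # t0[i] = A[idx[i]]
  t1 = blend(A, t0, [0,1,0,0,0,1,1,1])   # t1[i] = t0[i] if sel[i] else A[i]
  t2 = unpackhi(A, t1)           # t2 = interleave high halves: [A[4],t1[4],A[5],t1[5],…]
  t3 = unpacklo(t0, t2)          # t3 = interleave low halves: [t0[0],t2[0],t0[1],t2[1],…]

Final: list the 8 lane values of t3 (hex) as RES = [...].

→ t0 |99|c2|de|99|d2|de|de|59|
→ t1 |11|c2|c2|b8|64|de|de|59|
→ t2 |64|64|d2|de|59|de|de|59|
→ t3 |99|64|c2|64|de|d2|99|de|

RES = [ 0x99  0x64  0xc2  0x64  0xde  0xd2  0x99  0xde ]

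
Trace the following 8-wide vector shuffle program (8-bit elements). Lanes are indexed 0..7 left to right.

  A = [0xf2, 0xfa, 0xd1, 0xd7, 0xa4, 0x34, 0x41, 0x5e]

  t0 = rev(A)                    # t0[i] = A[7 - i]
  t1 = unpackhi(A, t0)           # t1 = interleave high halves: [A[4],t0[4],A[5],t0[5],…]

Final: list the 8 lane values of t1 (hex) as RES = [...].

RES = [ 0xa4  0xd7  0x34  0xd1  0x41  0xfa  0x5e  0xf2 ]

→ t0 |5e|41|34|a4|d7|d1|fa|f2|
→ t1 |a4|d7|34|d1|41|fa|5e|f2|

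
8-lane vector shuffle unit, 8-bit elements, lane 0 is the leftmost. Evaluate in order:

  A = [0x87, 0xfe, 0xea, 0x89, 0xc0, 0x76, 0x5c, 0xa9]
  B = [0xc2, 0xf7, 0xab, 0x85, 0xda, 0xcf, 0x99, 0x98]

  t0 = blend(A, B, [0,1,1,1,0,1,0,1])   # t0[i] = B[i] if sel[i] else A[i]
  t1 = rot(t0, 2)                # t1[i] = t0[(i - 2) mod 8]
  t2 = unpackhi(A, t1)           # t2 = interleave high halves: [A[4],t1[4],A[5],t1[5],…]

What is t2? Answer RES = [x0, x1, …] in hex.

RES = [0xc0, 0xab, 0x76, 0x85, 0x5c, 0xc0, 0xa9, 0xcf]

  t0: 87 f7 ab 85 c0 cf 5c 98
  t1: 5c 98 87 f7 ab 85 c0 cf
  t2: c0 ab 76 85 5c c0 a9 cf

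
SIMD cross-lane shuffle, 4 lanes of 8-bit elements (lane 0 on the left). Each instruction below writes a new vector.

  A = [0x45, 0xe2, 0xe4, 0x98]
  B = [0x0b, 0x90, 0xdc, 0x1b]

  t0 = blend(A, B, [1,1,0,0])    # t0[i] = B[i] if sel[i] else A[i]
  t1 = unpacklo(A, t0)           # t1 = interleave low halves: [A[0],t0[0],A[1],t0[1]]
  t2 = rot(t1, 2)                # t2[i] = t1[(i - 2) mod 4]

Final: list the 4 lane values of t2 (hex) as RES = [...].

  t0: 0b 90 e4 98
  t1: 45 0b e2 90
  t2: e2 90 45 0b

RES = [0xe2, 0x90, 0x45, 0x0b]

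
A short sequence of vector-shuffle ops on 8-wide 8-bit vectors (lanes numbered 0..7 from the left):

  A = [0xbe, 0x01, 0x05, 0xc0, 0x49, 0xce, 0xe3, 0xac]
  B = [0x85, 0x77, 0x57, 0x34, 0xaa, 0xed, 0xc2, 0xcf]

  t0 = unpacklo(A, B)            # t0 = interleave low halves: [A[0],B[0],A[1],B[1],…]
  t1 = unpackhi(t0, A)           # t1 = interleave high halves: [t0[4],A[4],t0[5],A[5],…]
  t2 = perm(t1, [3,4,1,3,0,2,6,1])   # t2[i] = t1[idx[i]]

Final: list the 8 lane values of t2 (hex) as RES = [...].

→ t0 |be|85|01|77|05|57|c0|34|
→ t1 |05|49|57|ce|c0|e3|34|ac|
→ t2 |ce|c0|49|ce|05|57|34|49|

RES = [0xce, 0xc0, 0x49, 0xce, 0x05, 0x57, 0x34, 0x49]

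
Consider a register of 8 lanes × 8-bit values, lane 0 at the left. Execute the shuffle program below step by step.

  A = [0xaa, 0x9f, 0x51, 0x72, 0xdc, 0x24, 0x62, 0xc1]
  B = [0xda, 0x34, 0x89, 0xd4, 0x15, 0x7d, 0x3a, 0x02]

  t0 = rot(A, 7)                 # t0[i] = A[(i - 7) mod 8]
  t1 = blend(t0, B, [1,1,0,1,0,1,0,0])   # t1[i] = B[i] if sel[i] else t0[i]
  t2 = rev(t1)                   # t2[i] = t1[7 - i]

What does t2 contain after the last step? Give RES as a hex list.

RES = [ 0xaa  0xc1  0x7d  0x24  0xd4  0x72  0x34  0xda ]

  t0: 9f 51 72 dc 24 62 c1 aa
  t1: da 34 72 d4 24 7d c1 aa
  t2: aa c1 7d 24 d4 72 34 da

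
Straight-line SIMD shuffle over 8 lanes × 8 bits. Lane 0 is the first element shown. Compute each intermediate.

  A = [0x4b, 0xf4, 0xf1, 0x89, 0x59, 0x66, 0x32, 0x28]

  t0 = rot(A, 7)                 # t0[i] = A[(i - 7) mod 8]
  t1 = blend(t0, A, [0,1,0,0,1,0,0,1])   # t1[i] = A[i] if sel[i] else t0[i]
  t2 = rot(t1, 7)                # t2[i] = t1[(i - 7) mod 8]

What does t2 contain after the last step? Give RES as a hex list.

t0 = [0xf4, 0xf1, 0x89, 0x59, 0x66, 0x32, 0x28, 0x4b]
t1 = [0xf4, 0xf4, 0x89, 0x59, 0x59, 0x32, 0x28, 0x28]
t2 = [0xf4, 0x89, 0x59, 0x59, 0x32, 0x28, 0x28, 0xf4]

RES = [0xf4, 0x89, 0x59, 0x59, 0x32, 0x28, 0x28, 0xf4]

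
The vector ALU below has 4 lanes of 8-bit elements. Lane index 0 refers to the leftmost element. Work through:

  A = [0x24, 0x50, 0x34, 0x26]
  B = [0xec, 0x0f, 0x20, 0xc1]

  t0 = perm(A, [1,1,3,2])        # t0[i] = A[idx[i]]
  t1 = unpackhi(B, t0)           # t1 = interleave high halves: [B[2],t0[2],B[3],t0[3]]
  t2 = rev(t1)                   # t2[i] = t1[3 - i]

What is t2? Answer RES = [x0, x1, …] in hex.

t0 = [0x50, 0x50, 0x26, 0x34]
t1 = [0x20, 0x26, 0xc1, 0x34]
t2 = [0x34, 0xc1, 0x26, 0x20]

RES = [ 0x34  0xc1  0x26  0x20 ]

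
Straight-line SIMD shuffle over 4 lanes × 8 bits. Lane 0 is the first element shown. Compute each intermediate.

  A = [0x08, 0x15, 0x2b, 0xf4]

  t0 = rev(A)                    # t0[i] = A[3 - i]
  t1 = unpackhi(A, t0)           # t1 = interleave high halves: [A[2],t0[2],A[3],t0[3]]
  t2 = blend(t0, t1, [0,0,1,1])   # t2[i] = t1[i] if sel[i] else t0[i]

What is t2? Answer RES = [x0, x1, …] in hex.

RES = [ 0xf4  0x2b  0xf4  0x08 ]

  t0: f4 2b 15 08
  t1: 2b 15 f4 08
  t2: f4 2b f4 08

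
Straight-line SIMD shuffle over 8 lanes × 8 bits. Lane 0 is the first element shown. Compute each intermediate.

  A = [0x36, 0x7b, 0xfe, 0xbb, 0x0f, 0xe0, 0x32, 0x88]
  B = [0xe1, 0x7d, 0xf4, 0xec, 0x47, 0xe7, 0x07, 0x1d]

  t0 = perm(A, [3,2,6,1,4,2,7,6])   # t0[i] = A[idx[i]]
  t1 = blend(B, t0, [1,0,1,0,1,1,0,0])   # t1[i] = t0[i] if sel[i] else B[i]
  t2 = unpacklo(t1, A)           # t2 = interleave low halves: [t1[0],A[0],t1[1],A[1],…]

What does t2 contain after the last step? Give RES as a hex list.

t0 = [0xbb, 0xfe, 0x32, 0x7b, 0x0f, 0xfe, 0x88, 0x32]
t1 = [0xbb, 0x7d, 0x32, 0xec, 0x0f, 0xfe, 0x07, 0x1d]
t2 = [0xbb, 0x36, 0x7d, 0x7b, 0x32, 0xfe, 0xec, 0xbb]

RES = [0xbb, 0x36, 0x7d, 0x7b, 0x32, 0xfe, 0xec, 0xbb]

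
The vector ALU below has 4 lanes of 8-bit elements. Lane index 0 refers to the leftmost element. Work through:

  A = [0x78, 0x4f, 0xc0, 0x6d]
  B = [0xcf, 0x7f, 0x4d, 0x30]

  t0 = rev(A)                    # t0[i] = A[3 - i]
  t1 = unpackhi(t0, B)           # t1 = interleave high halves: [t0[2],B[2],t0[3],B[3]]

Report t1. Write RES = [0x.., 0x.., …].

t0 = [0x6d, 0xc0, 0x4f, 0x78]
t1 = [0x4f, 0x4d, 0x78, 0x30]

RES = [ 0x4f  0x4d  0x78  0x30 ]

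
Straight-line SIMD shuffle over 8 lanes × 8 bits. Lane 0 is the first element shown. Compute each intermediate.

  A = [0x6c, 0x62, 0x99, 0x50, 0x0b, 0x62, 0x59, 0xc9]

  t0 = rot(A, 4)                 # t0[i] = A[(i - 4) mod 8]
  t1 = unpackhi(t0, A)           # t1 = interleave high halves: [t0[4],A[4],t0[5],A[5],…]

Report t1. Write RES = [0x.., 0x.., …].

  t0: 0b 62 59 c9 6c 62 99 50
  t1: 6c 0b 62 62 99 59 50 c9

RES = [ 0x6c  0x0b  0x62  0x62  0x99  0x59  0x50  0xc9 ]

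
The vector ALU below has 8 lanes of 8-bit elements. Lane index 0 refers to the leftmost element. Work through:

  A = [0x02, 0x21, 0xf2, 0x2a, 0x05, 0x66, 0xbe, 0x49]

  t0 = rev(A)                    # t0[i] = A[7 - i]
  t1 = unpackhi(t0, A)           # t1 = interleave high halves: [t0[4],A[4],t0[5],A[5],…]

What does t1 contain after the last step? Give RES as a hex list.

  t0: 49 be 66 05 2a f2 21 02
  t1: 2a 05 f2 66 21 be 02 49

RES = [ 0x2a  0x05  0xf2  0x66  0x21  0xbe  0x02  0x49 ]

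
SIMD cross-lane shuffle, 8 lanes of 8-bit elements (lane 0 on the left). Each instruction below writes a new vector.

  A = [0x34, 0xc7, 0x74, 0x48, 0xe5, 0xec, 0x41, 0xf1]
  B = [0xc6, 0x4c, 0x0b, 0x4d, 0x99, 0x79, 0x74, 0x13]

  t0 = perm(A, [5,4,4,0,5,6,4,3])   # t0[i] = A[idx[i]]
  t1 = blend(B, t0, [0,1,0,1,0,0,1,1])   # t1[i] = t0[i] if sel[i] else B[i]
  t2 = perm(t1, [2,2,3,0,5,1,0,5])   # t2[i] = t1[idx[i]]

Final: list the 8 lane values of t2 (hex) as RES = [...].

→ t0 |ec|e5|e5|34|ec|41|e5|48|
→ t1 |c6|e5|0b|34|99|79|e5|48|
→ t2 |0b|0b|34|c6|79|e5|c6|79|

RES = [ 0x0b  0x0b  0x34  0xc6  0x79  0xe5  0xc6  0x79 ]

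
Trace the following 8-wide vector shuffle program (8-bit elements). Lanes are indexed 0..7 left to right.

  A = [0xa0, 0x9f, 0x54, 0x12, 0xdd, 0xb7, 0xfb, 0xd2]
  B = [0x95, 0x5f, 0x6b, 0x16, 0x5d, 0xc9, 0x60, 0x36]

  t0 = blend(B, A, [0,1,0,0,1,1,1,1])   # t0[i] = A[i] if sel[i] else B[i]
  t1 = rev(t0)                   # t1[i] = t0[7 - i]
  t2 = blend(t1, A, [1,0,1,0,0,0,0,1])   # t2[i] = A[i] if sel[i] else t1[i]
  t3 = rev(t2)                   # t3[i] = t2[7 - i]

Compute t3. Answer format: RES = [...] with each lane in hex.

t0 = [0x95, 0x9f, 0x6b, 0x16, 0xdd, 0xb7, 0xfb, 0xd2]
t1 = [0xd2, 0xfb, 0xb7, 0xdd, 0x16, 0x6b, 0x9f, 0x95]
t2 = [0xa0, 0xfb, 0x54, 0xdd, 0x16, 0x6b, 0x9f, 0xd2]
t3 = [0xd2, 0x9f, 0x6b, 0x16, 0xdd, 0x54, 0xfb, 0xa0]

RES = [ 0xd2  0x9f  0x6b  0x16  0xdd  0x54  0xfb  0xa0 ]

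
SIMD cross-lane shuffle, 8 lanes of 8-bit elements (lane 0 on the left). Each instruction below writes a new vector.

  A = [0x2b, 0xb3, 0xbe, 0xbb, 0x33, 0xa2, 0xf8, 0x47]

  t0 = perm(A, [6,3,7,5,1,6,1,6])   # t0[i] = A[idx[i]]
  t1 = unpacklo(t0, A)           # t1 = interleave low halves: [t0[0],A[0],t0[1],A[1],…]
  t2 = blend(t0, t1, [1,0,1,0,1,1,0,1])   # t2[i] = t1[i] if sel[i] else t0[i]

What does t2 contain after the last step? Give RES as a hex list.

RES = [ 0xf8  0xbb  0xbb  0xa2  0x47  0xbe  0xb3  0xbb ]

→ t0 |f8|bb|47|a2|b3|f8|b3|f8|
→ t1 |f8|2b|bb|b3|47|be|a2|bb|
→ t2 |f8|bb|bb|a2|47|be|b3|bb|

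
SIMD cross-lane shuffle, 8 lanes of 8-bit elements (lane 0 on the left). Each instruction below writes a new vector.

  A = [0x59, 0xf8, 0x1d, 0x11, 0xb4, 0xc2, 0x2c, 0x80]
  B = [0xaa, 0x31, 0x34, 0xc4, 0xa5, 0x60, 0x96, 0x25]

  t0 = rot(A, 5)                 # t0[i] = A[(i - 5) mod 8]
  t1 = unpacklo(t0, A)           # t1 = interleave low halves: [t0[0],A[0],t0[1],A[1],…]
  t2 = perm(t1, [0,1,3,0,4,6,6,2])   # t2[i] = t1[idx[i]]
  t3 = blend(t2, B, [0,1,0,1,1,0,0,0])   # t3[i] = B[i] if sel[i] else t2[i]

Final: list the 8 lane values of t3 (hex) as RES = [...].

RES = [0x11, 0x31, 0xf8, 0xc4, 0xa5, 0x2c, 0x2c, 0xb4]

  t0: 11 b4 c2 2c 80 59 f8 1d
  t1: 11 59 b4 f8 c2 1d 2c 11
  t2: 11 59 f8 11 c2 2c 2c b4
  t3: 11 31 f8 c4 a5 2c 2c b4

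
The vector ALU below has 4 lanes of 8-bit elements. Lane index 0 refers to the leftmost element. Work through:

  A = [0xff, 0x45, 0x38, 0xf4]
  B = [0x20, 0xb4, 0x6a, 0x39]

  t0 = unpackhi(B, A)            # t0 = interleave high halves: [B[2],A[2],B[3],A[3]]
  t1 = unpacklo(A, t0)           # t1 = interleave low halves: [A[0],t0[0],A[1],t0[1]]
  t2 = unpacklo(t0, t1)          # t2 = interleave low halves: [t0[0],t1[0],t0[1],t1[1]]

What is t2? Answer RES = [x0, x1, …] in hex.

RES = [0x6a, 0xff, 0x38, 0x6a]

t0 = [0x6a, 0x38, 0x39, 0xf4]
t1 = [0xff, 0x6a, 0x45, 0x38]
t2 = [0x6a, 0xff, 0x38, 0x6a]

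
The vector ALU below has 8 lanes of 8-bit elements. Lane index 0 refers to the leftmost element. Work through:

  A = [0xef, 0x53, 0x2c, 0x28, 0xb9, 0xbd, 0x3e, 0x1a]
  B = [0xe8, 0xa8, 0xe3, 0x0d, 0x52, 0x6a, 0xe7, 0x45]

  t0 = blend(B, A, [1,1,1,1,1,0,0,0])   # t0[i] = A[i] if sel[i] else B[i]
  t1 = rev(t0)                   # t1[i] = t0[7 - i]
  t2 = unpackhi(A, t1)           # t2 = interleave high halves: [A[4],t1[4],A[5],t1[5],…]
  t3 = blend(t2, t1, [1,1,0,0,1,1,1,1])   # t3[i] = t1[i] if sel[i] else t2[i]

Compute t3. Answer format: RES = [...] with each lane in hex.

RES = [0x45, 0xe7, 0xbd, 0x2c, 0x28, 0x2c, 0x53, 0xef]

  t0: ef 53 2c 28 b9 6a e7 45
  t1: 45 e7 6a b9 28 2c 53 ef
  t2: b9 28 bd 2c 3e 53 1a ef
  t3: 45 e7 bd 2c 28 2c 53 ef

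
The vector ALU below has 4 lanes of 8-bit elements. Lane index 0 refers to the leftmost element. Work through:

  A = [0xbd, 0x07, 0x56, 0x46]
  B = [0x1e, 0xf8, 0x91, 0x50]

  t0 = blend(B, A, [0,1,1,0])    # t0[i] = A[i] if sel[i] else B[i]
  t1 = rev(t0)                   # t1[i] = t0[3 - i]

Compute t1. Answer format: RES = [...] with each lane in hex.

  t0: 1e 07 56 50
  t1: 50 56 07 1e

RES = [0x50, 0x56, 0x07, 0x1e]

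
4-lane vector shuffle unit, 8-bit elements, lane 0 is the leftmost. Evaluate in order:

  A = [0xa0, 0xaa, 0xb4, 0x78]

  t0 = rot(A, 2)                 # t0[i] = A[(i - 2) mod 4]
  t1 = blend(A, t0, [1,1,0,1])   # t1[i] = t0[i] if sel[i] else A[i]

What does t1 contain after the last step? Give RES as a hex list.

t0 = [0xb4, 0x78, 0xa0, 0xaa]
t1 = [0xb4, 0x78, 0xb4, 0xaa]

RES = [0xb4, 0x78, 0xb4, 0xaa]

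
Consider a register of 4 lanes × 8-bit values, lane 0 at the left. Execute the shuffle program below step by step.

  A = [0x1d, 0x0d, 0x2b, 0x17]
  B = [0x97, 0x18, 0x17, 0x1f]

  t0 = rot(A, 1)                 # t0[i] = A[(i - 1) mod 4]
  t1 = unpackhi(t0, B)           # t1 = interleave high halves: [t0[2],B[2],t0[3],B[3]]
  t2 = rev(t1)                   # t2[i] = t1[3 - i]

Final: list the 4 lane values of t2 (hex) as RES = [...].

→ t0 |17|1d|0d|2b|
→ t1 |0d|17|2b|1f|
→ t2 |1f|2b|17|0d|

RES = [ 0x1f  0x2b  0x17  0x0d ]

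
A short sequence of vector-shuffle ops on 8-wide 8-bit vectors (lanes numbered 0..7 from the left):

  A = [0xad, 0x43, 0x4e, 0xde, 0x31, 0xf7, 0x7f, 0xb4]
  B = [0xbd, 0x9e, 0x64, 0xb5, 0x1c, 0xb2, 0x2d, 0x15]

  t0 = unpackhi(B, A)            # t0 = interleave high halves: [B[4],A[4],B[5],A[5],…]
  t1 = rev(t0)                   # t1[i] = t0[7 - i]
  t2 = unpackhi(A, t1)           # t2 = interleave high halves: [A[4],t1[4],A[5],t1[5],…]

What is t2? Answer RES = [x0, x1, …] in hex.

RES = [0x31, 0xf7, 0xf7, 0xb2, 0x7f, 0x31, 0xb4, 0x1c]

t0 = [0x1c, 0x31, 0xb2, 0xf7, 0x2d, 0x7f, 0x15, 0xb4]
t1 = [0xb4, 0x15, 0x7f, 0x2d, 0xf7, 0xb2, 0x31, 0x1c]
t2 = [0x31, 0xf7, 0xf7, 0xb2, 0x7f, 0x31, 0xb4, 0x1c]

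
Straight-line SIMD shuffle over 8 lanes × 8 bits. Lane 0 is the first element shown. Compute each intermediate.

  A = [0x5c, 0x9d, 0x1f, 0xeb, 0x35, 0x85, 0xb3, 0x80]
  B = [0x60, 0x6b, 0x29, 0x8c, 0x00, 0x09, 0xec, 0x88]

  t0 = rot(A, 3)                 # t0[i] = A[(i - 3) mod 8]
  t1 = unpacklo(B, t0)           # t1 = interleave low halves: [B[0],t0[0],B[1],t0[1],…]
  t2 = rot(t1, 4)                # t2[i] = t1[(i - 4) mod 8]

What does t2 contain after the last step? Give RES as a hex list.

RES = [0x29, 0x80, 0x8c, 0x5c, 0x60, 0x85, 0x6b, 0xb3]

t0 = [0x85, 0xb3, 0x80, 0x5c, 0x9d, 0x1f, 0xeb, 0x35]
t1 = [0x60, 0x85, 0x6b, 0xb3, 0x29, 0x80, 0x8c, 0x5c]
t2 = [0x29, 0x80, 0x8c, 0x5c, 0x60, 0x85, 0x6b, 0xb3]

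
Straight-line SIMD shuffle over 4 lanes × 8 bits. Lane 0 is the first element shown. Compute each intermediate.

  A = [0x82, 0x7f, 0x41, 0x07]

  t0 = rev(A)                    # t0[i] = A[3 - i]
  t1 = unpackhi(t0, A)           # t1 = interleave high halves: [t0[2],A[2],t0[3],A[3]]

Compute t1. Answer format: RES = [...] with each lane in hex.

→ t0 |07|41|7f|82|
→ t1 |7f|41|82|07|

RES = [ 0x7f  0x41  0x82  0x07 ]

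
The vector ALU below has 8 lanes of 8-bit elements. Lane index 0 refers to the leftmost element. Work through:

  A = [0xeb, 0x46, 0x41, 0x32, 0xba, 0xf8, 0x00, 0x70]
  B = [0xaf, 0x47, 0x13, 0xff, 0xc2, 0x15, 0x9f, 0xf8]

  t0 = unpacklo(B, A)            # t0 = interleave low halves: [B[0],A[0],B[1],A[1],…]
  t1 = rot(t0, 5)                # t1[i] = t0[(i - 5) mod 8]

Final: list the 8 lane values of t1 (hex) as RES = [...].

t0 = [0xaf, 0xeb, 0x47, 0x46, 0x13, 0x41, 0xff, 0x32]
t1 = [0x46, 0x13, 0x41, 0xff, 0x32, 0xaf, 0xeb, 0x47]

RES = [ 0x46  0x13  0x41  0xff  0x32  0xaf  0xeb  0x47 ]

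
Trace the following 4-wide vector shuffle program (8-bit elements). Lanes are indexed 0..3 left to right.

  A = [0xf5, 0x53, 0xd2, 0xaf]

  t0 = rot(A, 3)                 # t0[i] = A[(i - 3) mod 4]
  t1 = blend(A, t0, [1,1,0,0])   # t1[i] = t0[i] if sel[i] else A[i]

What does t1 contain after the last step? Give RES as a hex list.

RES = [0x53, 0xd2, 0xd2, 0xaf]

  t0: 53 d2 af f5
  t1: 53 d2 d2 af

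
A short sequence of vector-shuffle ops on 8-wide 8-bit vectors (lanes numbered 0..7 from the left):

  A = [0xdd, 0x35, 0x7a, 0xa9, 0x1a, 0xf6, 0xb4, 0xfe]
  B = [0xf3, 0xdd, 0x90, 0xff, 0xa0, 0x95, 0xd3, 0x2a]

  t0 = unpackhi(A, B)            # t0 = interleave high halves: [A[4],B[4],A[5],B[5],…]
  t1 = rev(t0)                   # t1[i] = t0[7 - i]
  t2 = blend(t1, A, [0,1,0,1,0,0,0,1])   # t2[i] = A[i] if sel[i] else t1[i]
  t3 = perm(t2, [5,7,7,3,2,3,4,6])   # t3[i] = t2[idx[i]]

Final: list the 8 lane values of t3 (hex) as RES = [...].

  t0: 1a a0 f6 95 b4 d3 fe 2a
  t1: 2a fe d3 b4 95 f6 a0 1a
  t2: 2a 35 d3 a9 95 f6 a0 fe
  t3: f6 fe fe a9 d3 a9 95 a0

RES = [ 0xf6  0xfe  0xfe  0xa9  0xd3  0xa9  0x95  0xa0 ]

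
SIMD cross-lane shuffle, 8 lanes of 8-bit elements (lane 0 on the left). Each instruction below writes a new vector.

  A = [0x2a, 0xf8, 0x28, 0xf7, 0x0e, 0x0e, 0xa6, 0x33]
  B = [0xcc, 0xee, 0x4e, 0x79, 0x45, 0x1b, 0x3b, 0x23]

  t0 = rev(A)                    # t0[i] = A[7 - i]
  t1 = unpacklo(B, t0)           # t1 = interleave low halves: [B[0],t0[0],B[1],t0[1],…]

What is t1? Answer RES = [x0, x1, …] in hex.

t0 = [0x33, 0xa6, 0x0e, 0x0e, 0xf7, 0x28, 0xf8, 0x2a]
t1 = [0xcc, 0x33, 0xee, 0xa6, 0x4e, 0x0e, 0x79, 0x0e]

RES = [ 0xcc  0x33  0xee  0xa6  0x4e  0x0e  0x79  0x0e ]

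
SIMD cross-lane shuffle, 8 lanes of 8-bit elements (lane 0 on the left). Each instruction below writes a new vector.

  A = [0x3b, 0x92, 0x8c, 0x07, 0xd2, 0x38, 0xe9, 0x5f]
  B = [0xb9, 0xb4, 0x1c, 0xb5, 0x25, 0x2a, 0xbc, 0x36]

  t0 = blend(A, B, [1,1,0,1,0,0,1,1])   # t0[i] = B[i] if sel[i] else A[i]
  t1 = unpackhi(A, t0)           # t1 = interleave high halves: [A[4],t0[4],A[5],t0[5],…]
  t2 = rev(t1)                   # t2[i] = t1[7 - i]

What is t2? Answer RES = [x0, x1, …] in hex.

RES = [ 0x36  0x5f  0xbc  0xe9  0x38  0x38  0xd2  0xd2 ]

t0 = [0xb9, 0xb4, 0x8c, 0xb5, 0xd2, 0x38, 0xbc, 0x36]
t1 = [0xd2, 0xd2, 0x38, 0x38, 0xe9, 0xbc, 0x5f, 0x36]
t2 = [0x36, 0x5f, 0xbc, 0xe9, 0x38, 0x38, 0xd2, 0xd2]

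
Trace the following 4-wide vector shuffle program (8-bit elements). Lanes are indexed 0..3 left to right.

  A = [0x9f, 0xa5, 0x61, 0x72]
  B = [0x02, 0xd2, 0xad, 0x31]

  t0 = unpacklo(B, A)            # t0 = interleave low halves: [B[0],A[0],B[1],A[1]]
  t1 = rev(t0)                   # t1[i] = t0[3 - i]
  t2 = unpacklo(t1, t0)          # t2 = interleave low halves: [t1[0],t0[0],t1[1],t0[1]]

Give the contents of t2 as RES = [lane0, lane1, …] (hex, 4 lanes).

RES = [0xa5, 0x02, 0xd2, 0x9f]

t0 = [0x02, 0x9f, 0xd2, 0xa5]
t1 = [0xa5, 0xd2, 0x9f, 0x02]
t2 = [0xa5, 0x02, 0xd2, 0x9f]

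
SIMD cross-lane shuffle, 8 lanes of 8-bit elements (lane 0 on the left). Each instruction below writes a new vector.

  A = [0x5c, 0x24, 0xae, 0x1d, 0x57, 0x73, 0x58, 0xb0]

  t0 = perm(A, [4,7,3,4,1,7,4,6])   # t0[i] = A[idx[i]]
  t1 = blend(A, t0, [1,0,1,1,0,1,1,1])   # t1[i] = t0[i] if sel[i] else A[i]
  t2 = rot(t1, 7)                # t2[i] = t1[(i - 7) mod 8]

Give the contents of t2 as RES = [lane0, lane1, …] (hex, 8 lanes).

→ t0 |57|b0|1d|57|24|b0|57|58|
→ t1 |57|24|1d|57|57|b0|57|58|
→ t2 |24|1d|57|57|b0|57|58|57|

RES = [0x24, 0x1d, 0x57, 0x57, 0xb0, 0x57, 0x58, 0x57]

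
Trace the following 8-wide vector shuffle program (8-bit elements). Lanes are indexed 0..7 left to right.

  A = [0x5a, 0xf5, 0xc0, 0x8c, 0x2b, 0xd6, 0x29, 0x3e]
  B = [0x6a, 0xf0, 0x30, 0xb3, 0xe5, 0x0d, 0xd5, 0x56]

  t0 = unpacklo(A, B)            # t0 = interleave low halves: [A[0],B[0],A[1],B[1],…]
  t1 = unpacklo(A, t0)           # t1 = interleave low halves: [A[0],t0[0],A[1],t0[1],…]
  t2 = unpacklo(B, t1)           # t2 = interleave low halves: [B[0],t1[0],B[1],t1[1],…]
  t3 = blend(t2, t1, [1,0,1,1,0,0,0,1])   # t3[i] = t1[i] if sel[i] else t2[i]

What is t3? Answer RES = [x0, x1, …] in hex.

  t0: 5a 6a f5 f0 c0 30 8c b3
  t1: 5a 5a f5 6a c0 f5 8c f0
  t2: 6a 5a f0 5a 30 f5 b3 6a
  t3: 5a 5a f5 6a 30 f5 b3 f0

RES = [0x5a, 0x5a, 0xf5, 0x6a, 0x30, 0xf5, 0xb3, 0xf0]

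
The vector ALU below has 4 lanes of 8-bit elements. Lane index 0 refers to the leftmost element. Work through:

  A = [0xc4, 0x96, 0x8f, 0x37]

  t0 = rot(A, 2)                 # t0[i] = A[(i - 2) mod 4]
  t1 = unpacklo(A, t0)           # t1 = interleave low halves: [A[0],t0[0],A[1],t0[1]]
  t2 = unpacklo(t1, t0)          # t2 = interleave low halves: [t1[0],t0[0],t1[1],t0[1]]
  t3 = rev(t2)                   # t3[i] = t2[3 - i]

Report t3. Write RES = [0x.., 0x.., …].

→ t0 |8f|37|c4|96|
→ t1 |c4|8f|96|37|
→ t2 |c4|8f|8f|37|
→ t3 |37|8f|8f|c4|

RES = [0x37, 0x8f, 0x8f, 0xc4]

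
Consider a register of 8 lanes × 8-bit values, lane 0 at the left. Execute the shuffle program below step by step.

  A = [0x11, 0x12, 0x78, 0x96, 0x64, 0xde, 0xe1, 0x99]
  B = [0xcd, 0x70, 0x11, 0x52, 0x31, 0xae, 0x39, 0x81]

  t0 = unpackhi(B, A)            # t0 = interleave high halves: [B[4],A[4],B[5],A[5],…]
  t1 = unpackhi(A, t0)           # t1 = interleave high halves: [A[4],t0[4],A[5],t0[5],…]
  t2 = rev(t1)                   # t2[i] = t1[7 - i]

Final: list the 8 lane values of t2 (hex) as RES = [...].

RES = [0x99, 0x99, 0x81, 0xe1, 0xe1, 0xde, 0x39, 0x64]

  t0: 31 64 ae de 39 e1 81 99
  t1: 64 39 de e1 e1 81 99 99
  t2: 99 99 81 e1 e1 de 39 64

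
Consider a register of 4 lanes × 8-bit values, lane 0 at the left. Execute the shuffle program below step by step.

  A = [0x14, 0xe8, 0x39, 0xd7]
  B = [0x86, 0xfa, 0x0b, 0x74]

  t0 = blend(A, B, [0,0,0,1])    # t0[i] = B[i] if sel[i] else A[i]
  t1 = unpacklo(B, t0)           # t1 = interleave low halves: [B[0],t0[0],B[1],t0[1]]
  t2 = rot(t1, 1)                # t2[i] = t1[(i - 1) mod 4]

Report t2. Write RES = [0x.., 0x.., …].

→ t0 |14|e8|39|74|
→ t1 |86|14|fa|e8|
→ t2 |e8|86|14|fa|

RES = [ 0xe8  0x86  0x14  0xfa ]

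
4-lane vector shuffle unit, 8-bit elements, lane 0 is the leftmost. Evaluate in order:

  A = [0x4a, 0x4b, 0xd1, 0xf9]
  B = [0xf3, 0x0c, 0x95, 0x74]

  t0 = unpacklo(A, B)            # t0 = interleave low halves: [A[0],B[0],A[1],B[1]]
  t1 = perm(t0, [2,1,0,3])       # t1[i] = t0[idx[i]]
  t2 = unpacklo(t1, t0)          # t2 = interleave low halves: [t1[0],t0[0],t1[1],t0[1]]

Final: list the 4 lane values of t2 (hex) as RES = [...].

→ t0 |4a|f3|4b|0c|
→ t1 |4b|f3|4a|0c|
→ t2 |4b|4a|f3|f3|

RES = [0x4b, 0x4a, 0xf3, 0xf3]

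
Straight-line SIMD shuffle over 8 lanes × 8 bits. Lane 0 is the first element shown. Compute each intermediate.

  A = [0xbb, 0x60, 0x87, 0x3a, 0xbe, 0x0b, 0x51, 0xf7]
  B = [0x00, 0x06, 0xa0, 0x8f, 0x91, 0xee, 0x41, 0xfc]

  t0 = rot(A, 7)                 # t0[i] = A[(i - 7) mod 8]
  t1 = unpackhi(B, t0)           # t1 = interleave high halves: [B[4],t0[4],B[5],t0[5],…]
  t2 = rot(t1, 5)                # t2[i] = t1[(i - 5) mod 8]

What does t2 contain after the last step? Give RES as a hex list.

→ t0 |60|87|3a|be|0b|51|f7|bb|
→ t1 |91|0b|ee|51|41|f7|fc|bb|
→ t2 |51|41|f7|fc|bb|91|0b|ee|

RES = [0x51, 0x41, 0xf7, 0xfc, 0xbb, 0x91, 0x0b, 0xee]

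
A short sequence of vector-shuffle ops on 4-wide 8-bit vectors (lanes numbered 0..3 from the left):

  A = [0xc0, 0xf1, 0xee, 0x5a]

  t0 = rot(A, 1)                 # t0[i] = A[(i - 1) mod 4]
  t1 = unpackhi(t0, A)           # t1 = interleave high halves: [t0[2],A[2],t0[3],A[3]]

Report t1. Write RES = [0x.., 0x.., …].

RES = [0xf1, 0xee, 0xee, 0x5a]

  t0: 5a c0 f1 ee
  t1: f1 ee ee 5a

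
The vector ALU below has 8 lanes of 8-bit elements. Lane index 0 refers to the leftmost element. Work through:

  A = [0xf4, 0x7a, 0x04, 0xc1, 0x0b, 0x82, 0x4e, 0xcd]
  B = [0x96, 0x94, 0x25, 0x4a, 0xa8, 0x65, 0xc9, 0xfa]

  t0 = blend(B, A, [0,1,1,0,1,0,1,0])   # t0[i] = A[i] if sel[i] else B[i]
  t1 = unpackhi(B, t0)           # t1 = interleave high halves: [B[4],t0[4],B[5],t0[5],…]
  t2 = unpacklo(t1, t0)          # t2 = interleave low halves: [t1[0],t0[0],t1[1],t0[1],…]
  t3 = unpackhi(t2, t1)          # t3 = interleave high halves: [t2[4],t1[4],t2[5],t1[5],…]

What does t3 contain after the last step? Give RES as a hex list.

RES = [0x65, 0xc9, 0x04, 0x4e, 0x65, 0xfa, 0x4a, 0xfa]

  t0: 96 7a 04 4a 0b 65 4e fa
  t1: a8 0b 65 65 c9 4e fa fa
  t2: a8 96 0b 7a 65 04 65 4a
  t3: 65 c9 04 4e 65 fa 4a fa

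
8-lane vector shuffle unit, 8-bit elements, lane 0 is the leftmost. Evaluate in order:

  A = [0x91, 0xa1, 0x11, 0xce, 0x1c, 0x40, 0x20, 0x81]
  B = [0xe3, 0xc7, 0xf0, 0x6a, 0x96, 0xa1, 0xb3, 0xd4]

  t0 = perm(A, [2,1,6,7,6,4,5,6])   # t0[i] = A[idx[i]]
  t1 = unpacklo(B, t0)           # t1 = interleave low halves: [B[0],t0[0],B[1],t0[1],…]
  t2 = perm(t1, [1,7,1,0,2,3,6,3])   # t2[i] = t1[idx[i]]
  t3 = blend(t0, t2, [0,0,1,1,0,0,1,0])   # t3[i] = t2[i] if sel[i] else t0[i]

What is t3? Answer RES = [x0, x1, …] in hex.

RES = [0x11, 0xa1, 0x11, 0xe3, 0x20, 0x1c, 0x6a, 0x20]

  t0: 11 a1 20 81 20 1c 40 20
  t1: e3 11 c7 a1 f0 20 6a 81
  t2: 11 81 11 e3 c7 a1 6a a1
  t3: 11 a1 11 e3 20 1c 6a 20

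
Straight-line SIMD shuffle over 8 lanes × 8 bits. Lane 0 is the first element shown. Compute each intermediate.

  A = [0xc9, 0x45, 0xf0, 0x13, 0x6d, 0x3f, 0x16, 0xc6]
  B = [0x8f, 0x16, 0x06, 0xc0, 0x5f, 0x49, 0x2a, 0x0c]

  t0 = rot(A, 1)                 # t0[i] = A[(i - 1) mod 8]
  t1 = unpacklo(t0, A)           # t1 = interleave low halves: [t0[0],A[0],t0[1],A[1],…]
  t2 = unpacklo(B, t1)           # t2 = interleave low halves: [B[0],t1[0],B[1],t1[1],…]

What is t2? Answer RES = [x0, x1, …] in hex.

RES = [ 0x8f  0xc6  0x16  0xc9  0x06  0xc9  0xc0  0x45 ]

  t0: c6 c9 45 f0 13 6d 3f 16
  t1: c6 c9 c9 45 45 f0 f0 13
  t2: 8f c6 16 c9 06 c9 c0 45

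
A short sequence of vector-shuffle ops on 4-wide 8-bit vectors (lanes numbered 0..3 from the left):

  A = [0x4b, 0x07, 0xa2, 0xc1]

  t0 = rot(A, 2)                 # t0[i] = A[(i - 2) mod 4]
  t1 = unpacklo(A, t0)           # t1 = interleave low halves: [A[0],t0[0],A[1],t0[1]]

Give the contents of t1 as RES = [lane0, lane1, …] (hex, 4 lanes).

RES = [0x4b, 0xa2, 0x07, 0xc1]

→ t0 |a2|c1|4b|07|
→ t1 |4b|a2|07|c1|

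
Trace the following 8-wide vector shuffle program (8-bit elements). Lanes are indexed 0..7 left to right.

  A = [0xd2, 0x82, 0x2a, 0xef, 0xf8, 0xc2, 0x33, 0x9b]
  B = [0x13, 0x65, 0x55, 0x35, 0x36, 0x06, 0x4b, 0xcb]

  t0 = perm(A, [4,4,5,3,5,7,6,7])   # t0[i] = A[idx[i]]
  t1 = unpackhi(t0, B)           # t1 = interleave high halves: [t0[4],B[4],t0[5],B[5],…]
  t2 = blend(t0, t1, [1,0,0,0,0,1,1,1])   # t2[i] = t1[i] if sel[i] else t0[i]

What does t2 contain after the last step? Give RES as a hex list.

t0 = [0xf8, 0xf8, 0xc2, 0xef, 0xc2, 0x9b, 0x33, 0x9b]
t1 = [0xc2, 0x36, 0x9b, 0x06, 0x33, 0x4b, 0x9b, 0xcb]
t2 = [0xc2, 0xf8, 0xc2, 0xef, 0xc2, 0x4b, 0x9b, 0xcb]

RES = [ 0xc2  0xf8  0xc2  0xef  0xc2  0x4b  0x9b  0xcb ]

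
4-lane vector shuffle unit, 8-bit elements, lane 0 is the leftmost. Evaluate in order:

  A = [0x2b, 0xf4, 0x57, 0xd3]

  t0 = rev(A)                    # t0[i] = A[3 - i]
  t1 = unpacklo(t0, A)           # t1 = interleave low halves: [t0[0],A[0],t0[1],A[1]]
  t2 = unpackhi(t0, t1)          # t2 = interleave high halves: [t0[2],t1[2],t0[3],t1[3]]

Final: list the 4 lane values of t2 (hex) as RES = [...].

t0 = [0xd3, 0x57, 0xf4, 0x2b]
t1 = [0xd3, 0x2b, 0x57, 0xf4]
t2 = [0xf4, 0x57, 0x2b, 0xf4]

RES = [ 0xf4  0x57  0x2b  0xf4 ]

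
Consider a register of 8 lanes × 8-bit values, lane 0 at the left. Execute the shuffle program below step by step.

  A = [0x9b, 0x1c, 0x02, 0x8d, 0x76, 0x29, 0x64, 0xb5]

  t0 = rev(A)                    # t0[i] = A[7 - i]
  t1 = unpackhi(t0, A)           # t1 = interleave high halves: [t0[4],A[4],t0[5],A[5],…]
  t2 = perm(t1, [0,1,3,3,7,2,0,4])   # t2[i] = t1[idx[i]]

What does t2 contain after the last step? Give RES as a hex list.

RES = [ 0x8d  0x76  0x29  0x29  0xb5  0x02  0x8d  0x1c ]

  t0: b5 64 29 76 8d 02 1c 9b
  t1: 8d 76 02 29 1c 64 9b b5
  t2: 8d 76 29 29 b5 02 8d 1c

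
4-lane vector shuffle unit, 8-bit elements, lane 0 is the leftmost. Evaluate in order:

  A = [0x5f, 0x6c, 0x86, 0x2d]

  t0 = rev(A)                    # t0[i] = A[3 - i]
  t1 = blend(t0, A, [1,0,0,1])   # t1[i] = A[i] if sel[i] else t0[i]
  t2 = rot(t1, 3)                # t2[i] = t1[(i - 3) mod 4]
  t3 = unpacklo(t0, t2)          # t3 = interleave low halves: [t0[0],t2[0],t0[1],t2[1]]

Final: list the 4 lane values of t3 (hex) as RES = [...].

→ t0 |2d|86|6c|5f|
→ t1 |5f|86|6c|2d|
→ t2 |86|6c|2d|5f|
→ t3 |2d|86|86|6c|

RES = [0x2d, 0x86, 0x86, 0x6c]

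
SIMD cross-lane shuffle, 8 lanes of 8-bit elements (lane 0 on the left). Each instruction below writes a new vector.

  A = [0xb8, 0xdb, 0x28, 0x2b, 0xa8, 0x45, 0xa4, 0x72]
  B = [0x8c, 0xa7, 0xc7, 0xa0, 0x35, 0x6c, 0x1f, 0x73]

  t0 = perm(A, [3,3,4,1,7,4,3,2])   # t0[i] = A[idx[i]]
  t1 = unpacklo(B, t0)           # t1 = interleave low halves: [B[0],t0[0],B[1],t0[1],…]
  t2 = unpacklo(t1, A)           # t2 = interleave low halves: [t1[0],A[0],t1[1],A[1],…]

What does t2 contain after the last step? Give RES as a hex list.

RES = [ 0x8c  0xb8  0x2b  0xdb  0xa7  0x28  0x2b  0x2b ]

t0 = [0x2b, 0x2b, 0xa8, 0xdb, 0x72, 0xa8, 0x2b, 0x28]
t1 = [0x8c, 0x2b, 0xa7, 0x2b, 0xc7, 0xa8, 0xa0, 0xdb]
t2 = [0x8c, 0xb8, 0x2b, 0xdb, 0xa7, 0x28, 0x2b, 0x2b]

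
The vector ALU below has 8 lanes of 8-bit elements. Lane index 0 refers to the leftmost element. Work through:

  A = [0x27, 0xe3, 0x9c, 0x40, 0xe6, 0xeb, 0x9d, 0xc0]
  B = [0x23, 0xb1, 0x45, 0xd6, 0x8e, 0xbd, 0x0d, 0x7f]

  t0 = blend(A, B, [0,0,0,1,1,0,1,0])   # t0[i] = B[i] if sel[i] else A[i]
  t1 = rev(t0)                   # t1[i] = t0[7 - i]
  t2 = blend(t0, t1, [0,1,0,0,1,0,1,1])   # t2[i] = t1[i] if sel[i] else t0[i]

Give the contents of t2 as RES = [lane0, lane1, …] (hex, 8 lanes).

RES = [ 0x27  0x0d  0x9c  0xd6  0xd6  0xeb  0xe3  0x27 ]

→ t0 |27|e3|9c|d6|8e|eb|0d|c0|
→ t1 |c0|0d|eb|8e|d6|9c|e3|27|
→ t2 |27|0d|9c|d6|d6|eb|e3|27|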